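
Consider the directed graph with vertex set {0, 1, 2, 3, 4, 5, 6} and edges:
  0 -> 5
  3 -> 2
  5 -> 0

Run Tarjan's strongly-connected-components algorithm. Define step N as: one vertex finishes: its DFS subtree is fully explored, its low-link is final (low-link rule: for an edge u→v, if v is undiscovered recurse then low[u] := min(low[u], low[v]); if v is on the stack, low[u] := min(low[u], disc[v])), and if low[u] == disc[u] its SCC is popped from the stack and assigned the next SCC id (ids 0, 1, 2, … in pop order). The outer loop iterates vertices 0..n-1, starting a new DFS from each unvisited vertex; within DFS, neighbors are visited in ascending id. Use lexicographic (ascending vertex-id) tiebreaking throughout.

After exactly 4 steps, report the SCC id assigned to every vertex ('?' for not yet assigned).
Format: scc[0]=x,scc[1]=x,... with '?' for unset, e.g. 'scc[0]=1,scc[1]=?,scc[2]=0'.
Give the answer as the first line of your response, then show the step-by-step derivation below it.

scc[0]=0,scc[1]=1,scc[2]=2,scc[3]=?,scc[4]=?,scc[5]=0,scc[6]=?

step 1: low=(low[0]=0,low[1]=?,low[2]=?,low[3]=?,low[4]=?,low[5]=0,low[6]=?); scc=(scc[0]=?,scc[1]=?,scc[2]=?,scc[3]=?,scc[4]=?,scc[5]=?,scc[6]=?)
step 2: low=(low[0]=0,low[1]=?,low[2]=?,low[3]=?,low[4]=?,low[5]=0,low[6]=?); scc=(scc[0]=0,scc[1]=?,scc[2]=?,scc[3]=?,scc[4]=?,scc[5]=0,scc[6]=?)
step 3: low=(low[0]=0,low[1]=2,low[2]=?,low[3]=?,low[4]=?,low[5]=0,low[6]=?); scc=(scc[0]=0,scc[1]=1,scc[2]=?,scc[3]=?,scc[4]=?,scc[5]=0,scc[6]=?)
step 4: low=(low[0]=0,low[1]=2,low[2]=3,low[3]=?,low[4]=?,low[5]=0,low[6]=?); scc=(scc[0]=0,scc[1]=1,scc[2]=2,scc[3]=?,scc[4]=?,scc[5]=0,scc[6]=?)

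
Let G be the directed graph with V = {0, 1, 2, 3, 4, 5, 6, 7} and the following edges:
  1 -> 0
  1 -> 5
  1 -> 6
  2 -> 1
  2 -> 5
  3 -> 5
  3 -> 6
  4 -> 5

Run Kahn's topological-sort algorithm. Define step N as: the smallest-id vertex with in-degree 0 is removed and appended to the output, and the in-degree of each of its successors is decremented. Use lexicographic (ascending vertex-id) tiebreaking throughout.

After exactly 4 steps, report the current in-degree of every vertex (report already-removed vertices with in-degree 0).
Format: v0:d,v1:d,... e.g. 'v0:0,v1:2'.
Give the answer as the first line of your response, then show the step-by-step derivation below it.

v0:0,v1:0,v2:0,v3:0,v4:0,v5:1,v6:0,v7:0

step 1: output 2; order=[2]; indeg=(1,0,0,0,0,3,2,0)
step 2: output 1; order=[2,1]; indeg=(0,0,0,0,0,2,1,0)
step 3: output 0; order=[2,1,0]; indeg=(0,0,0,0,0,2,1,0)
step 4: output 3; order=[2,1,0,3]; indeg=(0,0,0,0,0,1,0,0)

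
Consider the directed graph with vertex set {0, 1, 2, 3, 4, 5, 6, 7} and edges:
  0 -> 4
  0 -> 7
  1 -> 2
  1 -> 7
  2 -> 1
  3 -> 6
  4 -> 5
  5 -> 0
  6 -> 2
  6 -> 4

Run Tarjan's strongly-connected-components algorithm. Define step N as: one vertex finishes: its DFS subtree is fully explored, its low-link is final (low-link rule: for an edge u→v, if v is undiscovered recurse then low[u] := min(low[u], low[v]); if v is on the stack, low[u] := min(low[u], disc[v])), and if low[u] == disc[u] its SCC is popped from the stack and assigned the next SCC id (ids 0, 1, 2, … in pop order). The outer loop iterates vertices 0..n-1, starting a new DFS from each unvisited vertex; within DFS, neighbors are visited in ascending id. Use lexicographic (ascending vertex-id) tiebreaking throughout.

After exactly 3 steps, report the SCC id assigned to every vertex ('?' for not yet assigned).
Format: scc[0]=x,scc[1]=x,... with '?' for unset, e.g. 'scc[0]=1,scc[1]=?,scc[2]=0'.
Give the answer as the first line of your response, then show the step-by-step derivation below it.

scc[0]=?,scc[1]=?,scc[2]=?,scc[3]=?,scc[4]=?,scc[5]=?,scc[6]=?,scc[7]=0

step 1: low=(low[0]=0,low[1]=?,low[2]=?,low[3]=?,low[4]=1,low[5]=0,low[6]=?,low[7]=?); scc=(scc[0]=?,scc[1]=?,scc[2]=?,scc[3]=?,scc[4]=?,scc[5]=?,scc[6]=?,scc[7]=?)
step 2: low=(low[0]=0,low[1]=?,low[2]=?,low[3]=?,low[4]=0,low[5]=0,low[6]=?,low[7]=?); scc=(scc[0]=?,scc[1]=?,scc[2]=?,scc[3]=?,scc[4]=?,scc[5]=?,scc[6]=?,scc[7]=?)
step 3: low=(low[0]=0,low[1]=?,low[2]=?,low[3]=?,low[4]=0,low[5]=0,low[6]=?,low[7]=3); scc=(scc[0]=?,scc[1]=?,scc[2]=?,scc[3]=?,scc[4]=?,scc[5]=?,scc[6]=?,scc[7]=0)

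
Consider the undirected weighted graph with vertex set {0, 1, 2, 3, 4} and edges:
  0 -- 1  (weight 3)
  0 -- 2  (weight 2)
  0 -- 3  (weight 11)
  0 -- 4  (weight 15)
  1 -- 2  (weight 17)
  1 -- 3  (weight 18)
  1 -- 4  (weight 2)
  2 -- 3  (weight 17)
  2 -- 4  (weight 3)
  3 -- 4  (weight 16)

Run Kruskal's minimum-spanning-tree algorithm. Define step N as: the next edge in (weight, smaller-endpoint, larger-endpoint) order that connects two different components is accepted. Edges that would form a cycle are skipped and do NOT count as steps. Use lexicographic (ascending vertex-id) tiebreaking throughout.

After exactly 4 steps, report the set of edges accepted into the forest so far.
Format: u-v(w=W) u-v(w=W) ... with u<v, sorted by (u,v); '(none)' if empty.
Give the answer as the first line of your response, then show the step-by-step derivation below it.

0-1(w=3) 0-2(w=2) 0-3(w=11) 1-4(w=2)

step 1: add edge 0-2 (w=2); MST = {0-2(w=2)}
step 2: add edge 1-4 (w=2); MST = {0-2(w=2) 1-4(w=2)}
step 3: add edge 0-1 (w=3); MST = {0-1(w=3) 0-2(w=2) 1-4(w=2)}
step 4: add edge 0-3 (w=11); MST = {0-1(w=3) 0-2(w=2) 0-3(w=11) 1-4(w=2)}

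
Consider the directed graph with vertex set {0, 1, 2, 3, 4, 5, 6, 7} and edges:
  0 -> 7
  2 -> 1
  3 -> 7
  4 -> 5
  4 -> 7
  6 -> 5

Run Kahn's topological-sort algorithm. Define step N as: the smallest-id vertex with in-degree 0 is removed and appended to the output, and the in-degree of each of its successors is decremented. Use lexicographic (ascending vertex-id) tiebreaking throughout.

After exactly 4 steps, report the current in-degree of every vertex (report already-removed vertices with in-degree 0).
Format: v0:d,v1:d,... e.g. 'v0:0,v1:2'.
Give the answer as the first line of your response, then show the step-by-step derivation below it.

v0:0,v1:0,v2:0,v3:0,v4:0,v5:2,v6:0,v7:1

step 1: output 0; order=[0]; indeg=(0,1,0,0,0,2,0,2)
step 2: output 2; order=[0,2]; indeg=(0,0,0,0,0,2,0,2)
step 3: output 1; order=[0,2,1]; indeg=(0,0,0,0,0,2,0,2)
step 4: output 3; order=[0,2,1,3]; indeg=(0,0,0,0,0,2,0,1)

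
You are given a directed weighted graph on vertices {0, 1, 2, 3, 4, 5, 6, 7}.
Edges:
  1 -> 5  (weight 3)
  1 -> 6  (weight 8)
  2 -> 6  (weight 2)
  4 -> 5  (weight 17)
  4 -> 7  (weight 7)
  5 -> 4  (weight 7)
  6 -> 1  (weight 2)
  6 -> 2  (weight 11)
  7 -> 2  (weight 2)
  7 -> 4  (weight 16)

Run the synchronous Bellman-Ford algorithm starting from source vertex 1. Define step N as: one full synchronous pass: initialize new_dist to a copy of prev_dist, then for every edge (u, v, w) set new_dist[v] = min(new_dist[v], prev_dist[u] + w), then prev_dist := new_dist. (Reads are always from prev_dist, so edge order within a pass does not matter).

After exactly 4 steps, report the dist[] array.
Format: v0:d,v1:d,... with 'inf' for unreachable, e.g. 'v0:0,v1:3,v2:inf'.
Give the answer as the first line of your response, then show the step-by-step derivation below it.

v0:inf,v1:0,v2:19,v3:inf,v4:10,v5:3,v6:8,v7:17

step 1: dist = v0:inf,v1:0,v2:inf,v3:inf,v4:inf,v5:3,v6:8,v7:inf
step 2: dist = v0:inf,v1:0,v2:19,v3:inf,v4:10,v5:3,v6:8,v7:inf
step 3: dist = v0:inf,v1:0,v2:19,v3:inf,v4:10,v5:3,v6:8,v7:17
step 4: dist = v0:inf,v1:0,v2:19,v3:inf,v4:10,v5:3,v6:8,v7:17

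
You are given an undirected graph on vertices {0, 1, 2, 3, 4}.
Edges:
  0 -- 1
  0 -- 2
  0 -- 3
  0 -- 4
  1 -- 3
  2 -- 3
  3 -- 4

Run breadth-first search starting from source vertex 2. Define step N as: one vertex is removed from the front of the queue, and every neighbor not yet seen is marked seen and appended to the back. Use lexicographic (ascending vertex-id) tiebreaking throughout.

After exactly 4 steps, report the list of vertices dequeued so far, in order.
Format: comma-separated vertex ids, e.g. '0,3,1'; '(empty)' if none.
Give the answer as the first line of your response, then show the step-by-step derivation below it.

2,0,3,1

step 1: dequeue 2; queue=[0,3]; order=2
step 2: dequeue 0; queue=[3,1,4]; order=2,0
step 3: dequeue 3; queue=[1,4]; order=2,0,3
step 4: dequeue 1; queue=[4]; order=2,0,3,1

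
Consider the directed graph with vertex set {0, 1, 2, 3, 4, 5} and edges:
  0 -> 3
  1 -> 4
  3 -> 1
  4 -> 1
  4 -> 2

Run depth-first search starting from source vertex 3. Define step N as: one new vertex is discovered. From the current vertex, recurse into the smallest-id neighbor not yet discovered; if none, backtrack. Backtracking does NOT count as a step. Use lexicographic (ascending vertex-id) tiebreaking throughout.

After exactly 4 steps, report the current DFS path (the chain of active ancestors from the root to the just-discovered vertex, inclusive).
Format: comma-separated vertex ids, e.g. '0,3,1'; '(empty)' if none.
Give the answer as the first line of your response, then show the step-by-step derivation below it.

3,1,4,2

step 1: discover 3; path=3; order=3
step 2: discover 1; path=3>1; order=3,1
step 3: discover 4; path=3>1>4; order=3,1,4
step 4: discover 2; path=3>1>4>2; order=3,1,4,2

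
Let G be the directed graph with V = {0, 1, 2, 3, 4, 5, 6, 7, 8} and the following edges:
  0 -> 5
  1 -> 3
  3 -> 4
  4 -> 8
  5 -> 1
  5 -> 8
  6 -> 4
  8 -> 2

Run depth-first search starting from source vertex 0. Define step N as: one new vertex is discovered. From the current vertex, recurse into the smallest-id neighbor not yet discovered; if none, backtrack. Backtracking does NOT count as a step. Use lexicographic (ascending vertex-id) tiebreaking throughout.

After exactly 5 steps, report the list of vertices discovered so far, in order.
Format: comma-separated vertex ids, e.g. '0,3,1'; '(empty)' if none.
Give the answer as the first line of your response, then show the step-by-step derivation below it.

0,5,1,3,4

step 1: discover 0; path=0; order=0
step 2: discover 5; path=0>5; order=0,5
step 3: discover 1; path=0>5>1; order=0,5,1
step 4: discover 3; path=0>5>1>3; order=0,5,1,3
step 5: discover 4; path=0>5>1>3>4; order=0,5,1,3,4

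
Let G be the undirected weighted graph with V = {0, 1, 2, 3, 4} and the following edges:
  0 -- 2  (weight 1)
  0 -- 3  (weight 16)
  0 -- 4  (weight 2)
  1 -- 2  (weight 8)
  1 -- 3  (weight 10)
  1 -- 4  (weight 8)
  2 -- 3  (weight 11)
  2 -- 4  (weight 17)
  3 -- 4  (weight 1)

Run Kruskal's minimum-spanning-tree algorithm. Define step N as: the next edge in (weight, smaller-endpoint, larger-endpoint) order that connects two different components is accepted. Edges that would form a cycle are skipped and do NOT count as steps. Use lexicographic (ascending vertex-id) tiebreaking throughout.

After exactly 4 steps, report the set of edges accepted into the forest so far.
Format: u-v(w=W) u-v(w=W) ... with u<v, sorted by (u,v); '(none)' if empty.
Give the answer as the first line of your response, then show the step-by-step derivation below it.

0-2(w=1) 0-4(w=2) 1-2(w=8) 3-4(w=1)

step 1: add edge 0-2 (w=1); MST = {0-2(w=1)}
step 2: add edge 3-4 (w=1); MST = {0-2(w=1) 3-4(w=1)}
step 3: add edge 0-4 (w=2); MST = {0-2(w=1) 0-4(w=2) 3-4(w=1)}
step 4: add edge 1-2 (w=8); MST = {0-2(w=1) 0-4(w=2) 1-2(w=8) 3-4(w=1)}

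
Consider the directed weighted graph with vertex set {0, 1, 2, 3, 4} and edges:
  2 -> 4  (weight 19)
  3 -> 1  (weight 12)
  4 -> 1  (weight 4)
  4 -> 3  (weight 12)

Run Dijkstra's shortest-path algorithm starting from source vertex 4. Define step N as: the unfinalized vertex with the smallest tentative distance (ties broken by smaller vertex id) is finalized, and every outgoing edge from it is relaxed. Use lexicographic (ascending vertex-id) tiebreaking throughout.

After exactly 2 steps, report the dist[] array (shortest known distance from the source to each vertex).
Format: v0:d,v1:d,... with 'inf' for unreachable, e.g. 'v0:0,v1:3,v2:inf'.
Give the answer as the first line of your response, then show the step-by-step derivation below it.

v0:inf,v1:4,v2:inf,v3:12,v4:0

step 1: dist = v0:inf,v1:4,v2:inf,v3:12,v4:0
step 2: dist = v0:inf,v1:4,v2:inf,v3:12,v4:0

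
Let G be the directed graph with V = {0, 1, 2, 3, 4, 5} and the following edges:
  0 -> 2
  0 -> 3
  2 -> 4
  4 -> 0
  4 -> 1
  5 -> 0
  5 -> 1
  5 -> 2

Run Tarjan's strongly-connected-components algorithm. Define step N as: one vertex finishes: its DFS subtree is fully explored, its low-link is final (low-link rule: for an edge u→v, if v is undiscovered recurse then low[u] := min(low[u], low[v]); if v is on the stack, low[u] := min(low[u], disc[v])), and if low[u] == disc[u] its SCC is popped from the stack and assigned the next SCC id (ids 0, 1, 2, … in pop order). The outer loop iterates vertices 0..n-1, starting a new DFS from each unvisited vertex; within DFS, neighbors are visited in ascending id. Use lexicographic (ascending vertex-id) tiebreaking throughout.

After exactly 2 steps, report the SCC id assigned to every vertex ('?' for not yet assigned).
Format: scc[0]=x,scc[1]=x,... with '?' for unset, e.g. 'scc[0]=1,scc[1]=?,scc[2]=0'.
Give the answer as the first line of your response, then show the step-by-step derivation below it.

scc[0]=?,scc[1]=0,scc[2]=?,scc[3]=?,scc[4]=?,scc[5]=?

step 1: low=(low[0]=0,low[1]=3,low[2]=1,low[3]=?,low[4]=0,low[5]=?); scc=(scc[0]=?,scc[1]=0,scc[2]=?,scc[3]=?,scc[4]=?,scc[5]=?)
step 2: low=(low[0]=0,low[1]=3,low[2]=1,low[3]=?,low[4]=0,low[5]=?); scc=(scc[0]=?,scc[1]=0,scc[2]=?,scc[3]=?,scc[4]=?,scc[5]=?)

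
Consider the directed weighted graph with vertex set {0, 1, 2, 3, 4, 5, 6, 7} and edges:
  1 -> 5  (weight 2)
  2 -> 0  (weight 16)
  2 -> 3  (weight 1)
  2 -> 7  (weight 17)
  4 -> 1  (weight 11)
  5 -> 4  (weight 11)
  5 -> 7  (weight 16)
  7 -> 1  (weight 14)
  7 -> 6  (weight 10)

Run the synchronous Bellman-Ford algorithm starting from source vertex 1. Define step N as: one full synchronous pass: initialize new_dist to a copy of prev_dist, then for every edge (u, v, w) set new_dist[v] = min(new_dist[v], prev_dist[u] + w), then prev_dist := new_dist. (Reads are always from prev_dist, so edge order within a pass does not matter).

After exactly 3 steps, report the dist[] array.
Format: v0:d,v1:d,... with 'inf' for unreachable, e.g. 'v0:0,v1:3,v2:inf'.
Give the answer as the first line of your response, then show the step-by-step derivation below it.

v0:inf,v1:0,v2:inf,v3:inf,v4:13,v5:2,v6:28,v7:18

step 1: dist = v0:inf,v1:0,v2:inf,v3:inf,v4:inf,v5:2,v6:inf,v7:inf
step 2: dist = v0:inf,v1:0,v2:inf,v3:inf,v4:13,v5:2,v6:inf,v7:18
step 3: dist = v0:inf,v1:0,v2:inf,v3:inf,v4:13,v5:2,v6:28,v7:18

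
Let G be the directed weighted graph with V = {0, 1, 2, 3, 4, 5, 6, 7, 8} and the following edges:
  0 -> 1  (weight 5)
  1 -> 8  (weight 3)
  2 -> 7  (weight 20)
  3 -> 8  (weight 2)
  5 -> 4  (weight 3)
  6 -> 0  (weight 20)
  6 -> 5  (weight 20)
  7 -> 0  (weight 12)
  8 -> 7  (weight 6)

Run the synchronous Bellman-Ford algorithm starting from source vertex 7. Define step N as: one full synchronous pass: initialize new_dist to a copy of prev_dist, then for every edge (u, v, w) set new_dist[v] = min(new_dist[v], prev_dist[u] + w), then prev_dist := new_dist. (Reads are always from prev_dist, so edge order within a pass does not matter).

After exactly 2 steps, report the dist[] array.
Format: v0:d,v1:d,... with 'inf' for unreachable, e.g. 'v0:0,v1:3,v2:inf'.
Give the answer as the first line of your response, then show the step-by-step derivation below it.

v0:12,v1:17,v2:inf,v3:inf,v4:inf,v5:inf,v6:inf,v7:0,v8:inf

step 1: dist = v0:12,v1:inf,v2:inf,v3:inf,v4:inf,v5:inf,v6:inf,v7:0,v8:inf
step 2: dist = v0:12,v1:17,v2:inf,v3:inf,v4:inf,v5:inf,v6:inf,v7:0,v8:inf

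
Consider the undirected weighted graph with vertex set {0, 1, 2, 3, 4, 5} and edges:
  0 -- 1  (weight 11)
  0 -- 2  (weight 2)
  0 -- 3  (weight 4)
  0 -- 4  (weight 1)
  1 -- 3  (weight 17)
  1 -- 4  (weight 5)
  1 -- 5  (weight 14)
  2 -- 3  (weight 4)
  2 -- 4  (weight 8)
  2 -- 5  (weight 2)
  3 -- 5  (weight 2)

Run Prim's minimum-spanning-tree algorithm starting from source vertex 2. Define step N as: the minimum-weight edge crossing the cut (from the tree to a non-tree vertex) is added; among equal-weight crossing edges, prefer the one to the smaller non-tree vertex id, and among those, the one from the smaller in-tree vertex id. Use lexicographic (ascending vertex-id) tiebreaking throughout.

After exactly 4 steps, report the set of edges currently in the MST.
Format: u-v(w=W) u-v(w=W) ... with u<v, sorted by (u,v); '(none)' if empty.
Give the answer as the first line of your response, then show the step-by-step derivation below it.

0-2(w=2) 0-4(w=1) 2-5(w=2) 3-5(w=2)

step 1: add edge 0-2 (w=2); MST = {0-2(w=2)}
step 2: add edge 0-4 (w=1); MST = {0-2(w=2) 0-4(w=1)}
step 3: add edge 2-5 (w=2); MST = {0-2(w=2) 0-4(w=1) 2-5(w=2)}
step 4: add edge 3-5 (w=2); MST = {0-2(w=2) 0-4(w=1) 2-5(w=2) 3-5(w=2)}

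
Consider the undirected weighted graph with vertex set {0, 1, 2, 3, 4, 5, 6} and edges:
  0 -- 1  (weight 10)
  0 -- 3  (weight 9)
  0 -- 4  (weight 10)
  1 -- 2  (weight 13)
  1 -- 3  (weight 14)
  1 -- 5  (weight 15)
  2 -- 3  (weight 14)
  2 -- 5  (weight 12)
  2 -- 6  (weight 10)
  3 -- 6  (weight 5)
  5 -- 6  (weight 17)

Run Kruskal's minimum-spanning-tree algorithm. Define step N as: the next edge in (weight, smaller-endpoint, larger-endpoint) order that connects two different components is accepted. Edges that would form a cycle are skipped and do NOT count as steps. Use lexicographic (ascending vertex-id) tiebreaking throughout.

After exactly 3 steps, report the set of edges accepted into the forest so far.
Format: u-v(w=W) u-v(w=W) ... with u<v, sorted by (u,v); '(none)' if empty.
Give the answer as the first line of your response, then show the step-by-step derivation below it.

0-1(w=10) 0-3(w=9) 3-6(w=5)

step 1: add edge 3-6 (w=5); MST = {3-6(w=5)}
step 2: add edge 0-3 (w=9); MST = {0-3(w=9) 3-6(w=5)}
step 3: add edge 0-1 (w=10); MST = {0-1(w=10) 0-3(w=9) 3-6(w=5)}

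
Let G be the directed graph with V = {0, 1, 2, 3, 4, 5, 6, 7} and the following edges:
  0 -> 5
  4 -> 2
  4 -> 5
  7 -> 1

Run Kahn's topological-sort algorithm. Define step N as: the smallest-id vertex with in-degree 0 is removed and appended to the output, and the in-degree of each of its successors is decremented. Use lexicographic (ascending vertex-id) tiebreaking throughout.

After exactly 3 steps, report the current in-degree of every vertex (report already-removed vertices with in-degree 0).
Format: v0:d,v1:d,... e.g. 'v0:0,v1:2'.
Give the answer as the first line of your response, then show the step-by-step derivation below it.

v0:0,v1:1,v2:0,v3:0,v4:0,v5:0,v6:0,v7:0

step 1: output 0; order=[0]; indeg=(0,1,1,0,0,1,0,0)
step 2: output 3; order=[0,3]; indeg=(0,1,1,0,0,1,0,0)
step 3: output 4; order=[0,3,4]; indeg=(0,1,0,0,0,0,0,0)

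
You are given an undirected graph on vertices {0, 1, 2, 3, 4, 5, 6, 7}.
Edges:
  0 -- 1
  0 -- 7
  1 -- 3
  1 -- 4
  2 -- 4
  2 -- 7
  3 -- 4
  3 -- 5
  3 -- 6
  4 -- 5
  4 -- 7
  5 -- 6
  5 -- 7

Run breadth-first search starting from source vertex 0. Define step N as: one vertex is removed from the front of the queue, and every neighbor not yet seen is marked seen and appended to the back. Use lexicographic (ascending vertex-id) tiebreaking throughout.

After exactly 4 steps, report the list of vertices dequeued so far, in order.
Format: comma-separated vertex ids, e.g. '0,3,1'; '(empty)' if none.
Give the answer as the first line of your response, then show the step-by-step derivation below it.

0,1,7,3

step 1: dequeue 0; queue=[1,7]; order=0
step 2: dequeue 1; queue=[7,3,4]; order=0,1
step 3: dequeue 7; queue=[3,4,2,5]; order=0,1,7
step 4: dequeue 3; queue=[4,2,5,6]; order=0,1,7,3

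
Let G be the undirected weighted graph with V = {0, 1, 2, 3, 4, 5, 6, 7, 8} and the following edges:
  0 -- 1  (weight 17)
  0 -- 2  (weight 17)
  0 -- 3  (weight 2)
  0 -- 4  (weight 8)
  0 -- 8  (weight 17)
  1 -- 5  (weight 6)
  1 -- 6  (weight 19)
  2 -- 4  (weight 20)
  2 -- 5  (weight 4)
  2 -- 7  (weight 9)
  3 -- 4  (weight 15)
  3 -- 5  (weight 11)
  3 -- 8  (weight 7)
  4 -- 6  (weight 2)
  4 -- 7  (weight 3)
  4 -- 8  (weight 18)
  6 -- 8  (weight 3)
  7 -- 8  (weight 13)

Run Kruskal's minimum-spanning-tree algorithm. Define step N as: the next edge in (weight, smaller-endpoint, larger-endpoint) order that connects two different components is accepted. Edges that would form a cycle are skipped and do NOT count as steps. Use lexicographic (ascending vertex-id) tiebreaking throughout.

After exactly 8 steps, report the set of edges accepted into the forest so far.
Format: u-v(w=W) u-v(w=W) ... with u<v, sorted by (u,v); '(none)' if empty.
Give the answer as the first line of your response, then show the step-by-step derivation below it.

0-3(w=2) 1-5(w=6) 2-5(w=4) 2-7(w=9) 3-8(w=7) 4-6(w=2) 4-7(w=3) 6-8(w=3)

step 1: add edge 0-3 (w=2); MST = {0-3(w=2)}
step 2: add edge 4-6 (w=2); MST = {0-3(w=2) 4-6(w=2)}
step 3: add edge 4-7 (w=3); MST = {0-3(w=2) 4-6(w=2) 4-7(w=3)}
step 4: add edge 6-8 (w=3); MST = {0-3(w=2) 4-6(w=2) 4-7(w=3) 6-8(w=3)}
step 5: add edge 2-5 (w=4); MST = {0-3(w=2) 2-5(w=4) 4-6(w=2) 4-7(w=3) 6-8(w=3)}
step 6: add edge 1-5 (w=6); MST = {0-3(w=2) 1-5(w=6) 2-5(w=4) 4-6(w=2) 4-7(w=3) 6-8(w=3)}
step 7: add edge 3-8 (w=7); MST = {0-3(w=2) 1-5(w=6) 2-5(w=4) 3-8(w=7) 4-6(w=2) 4-7(w=3) 6-8(w=3)}
step 8: add edge 2-7 (w=9); MST = {0-3(w=2) 1-5(w=6) 2-5(w=4) 2-7(w=9) 3-8(w=7) 4-6(w=2) 4-7(w=3) 6-8(w=3)}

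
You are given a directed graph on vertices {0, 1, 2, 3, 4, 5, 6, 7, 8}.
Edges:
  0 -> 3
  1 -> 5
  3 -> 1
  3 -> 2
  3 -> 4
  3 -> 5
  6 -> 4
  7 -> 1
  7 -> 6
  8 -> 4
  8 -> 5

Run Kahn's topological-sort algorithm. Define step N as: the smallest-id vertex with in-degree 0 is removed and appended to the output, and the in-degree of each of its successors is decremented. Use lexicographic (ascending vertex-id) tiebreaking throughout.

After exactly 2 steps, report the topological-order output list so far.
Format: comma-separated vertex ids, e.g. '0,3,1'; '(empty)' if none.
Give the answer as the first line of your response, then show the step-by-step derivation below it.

0,3

step 1: output 0; order=[0]; indeg=(0,2,1,0,3,3,1,0,0)
step 2: output 3; order=[0,3]; indeg=(0,1,0,0,2,2,1,0,0)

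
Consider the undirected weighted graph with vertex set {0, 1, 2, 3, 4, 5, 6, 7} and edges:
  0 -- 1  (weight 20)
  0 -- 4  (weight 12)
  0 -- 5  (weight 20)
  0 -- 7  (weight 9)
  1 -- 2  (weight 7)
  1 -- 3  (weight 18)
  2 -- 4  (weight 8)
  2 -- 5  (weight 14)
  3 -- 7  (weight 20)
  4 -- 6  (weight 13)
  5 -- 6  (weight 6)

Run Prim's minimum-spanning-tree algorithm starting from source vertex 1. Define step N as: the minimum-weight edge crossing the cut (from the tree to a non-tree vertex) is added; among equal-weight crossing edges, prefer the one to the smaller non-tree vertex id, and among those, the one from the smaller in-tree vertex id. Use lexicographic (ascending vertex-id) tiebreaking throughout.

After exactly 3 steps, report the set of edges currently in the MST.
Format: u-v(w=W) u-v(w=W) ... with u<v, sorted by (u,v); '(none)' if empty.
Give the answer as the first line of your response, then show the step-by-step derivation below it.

0-4(w=12) 1-2(w=7) 2-4(w=8)

step 1: add edge 1-2 (w=7); MST = {1-2(w=7)}
step 2: add edge 2-4 (w=8); MST = {1-2(w=7) 2-4(w=8)}
step 3: add edge 0-4 (w=12); MST = {0-4(w=12) 1-2(w=7) 2-4(w=8)}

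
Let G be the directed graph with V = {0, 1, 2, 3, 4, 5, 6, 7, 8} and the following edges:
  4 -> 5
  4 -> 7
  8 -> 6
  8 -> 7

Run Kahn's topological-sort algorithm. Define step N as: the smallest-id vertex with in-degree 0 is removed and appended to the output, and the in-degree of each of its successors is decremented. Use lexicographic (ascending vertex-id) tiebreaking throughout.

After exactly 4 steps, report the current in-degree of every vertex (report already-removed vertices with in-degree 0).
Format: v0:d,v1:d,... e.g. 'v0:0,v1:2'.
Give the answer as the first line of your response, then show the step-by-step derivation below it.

v0:0,v1:0,v2:0,v3:0,v4:0,v5:1,v6:1,v7:2,v8:0

step 1: output 0; order=[0]; indeg=(0,0,0,0,0,1,1,2,0)
step 2: output 1; order=[0,1]; indeg=(0,0,0,0,0,1,1,2,0)
step 3: output 2; order=[0,1,2]; indeg=(0,0,0,0,0,1,1,2,0)
step 4: output 3; order=[0,1,2,3]; indeg=(0,0,0,0,0,1,1,2,0)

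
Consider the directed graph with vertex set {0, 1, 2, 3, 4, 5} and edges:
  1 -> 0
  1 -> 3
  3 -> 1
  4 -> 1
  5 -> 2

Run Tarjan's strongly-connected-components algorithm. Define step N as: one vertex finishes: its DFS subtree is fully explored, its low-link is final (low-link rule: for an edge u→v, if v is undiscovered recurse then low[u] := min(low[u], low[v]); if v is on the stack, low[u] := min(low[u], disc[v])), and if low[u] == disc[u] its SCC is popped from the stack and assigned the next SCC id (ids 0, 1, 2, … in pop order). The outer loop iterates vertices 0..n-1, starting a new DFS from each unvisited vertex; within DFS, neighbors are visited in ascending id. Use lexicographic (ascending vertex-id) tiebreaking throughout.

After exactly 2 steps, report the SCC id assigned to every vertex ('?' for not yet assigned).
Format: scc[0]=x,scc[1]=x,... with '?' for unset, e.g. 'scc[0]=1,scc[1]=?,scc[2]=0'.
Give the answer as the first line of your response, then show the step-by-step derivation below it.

scc[0]=0,scc[1]=?,scc[2]=?,scc[3]=?,scc[4]=?,scc[5]=?

step 1: low=(low[0]=0,low[1]=?,low[2]=?,low[3]=?,low[4]=?,low[5]=?); scc=(scc[0]=0,scc[1]=?,scc[2]=?,scc[3]=?,scc[4]=?,scc[5]=?)
step 2: low=(low[0]=0,low[1]=1,low[2]=?,low[3]=1,low[4]=?,low[5]=?); scc=(scc[0]=0,scc[1]=?,scc[2]=?,scc[3]=?,scc[4]=?,scc[5]=?)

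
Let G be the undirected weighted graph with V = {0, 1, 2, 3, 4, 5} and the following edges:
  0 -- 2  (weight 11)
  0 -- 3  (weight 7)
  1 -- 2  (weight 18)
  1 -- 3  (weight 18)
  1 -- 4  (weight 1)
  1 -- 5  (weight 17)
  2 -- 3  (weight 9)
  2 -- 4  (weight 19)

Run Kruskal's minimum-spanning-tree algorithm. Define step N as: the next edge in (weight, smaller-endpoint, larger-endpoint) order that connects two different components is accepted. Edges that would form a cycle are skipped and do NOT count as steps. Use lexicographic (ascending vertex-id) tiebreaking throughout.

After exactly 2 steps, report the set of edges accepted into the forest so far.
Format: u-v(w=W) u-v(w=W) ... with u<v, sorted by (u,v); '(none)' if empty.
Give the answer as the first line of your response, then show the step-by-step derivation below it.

0-3(w=7) 1-4(w=1)

step 1: add edge 1-4 (w=1); MST = {1-4(w=1)}
step 2: add edge 0-3 (w=7); MST = {0-3(w=7) 1-4(w=1)}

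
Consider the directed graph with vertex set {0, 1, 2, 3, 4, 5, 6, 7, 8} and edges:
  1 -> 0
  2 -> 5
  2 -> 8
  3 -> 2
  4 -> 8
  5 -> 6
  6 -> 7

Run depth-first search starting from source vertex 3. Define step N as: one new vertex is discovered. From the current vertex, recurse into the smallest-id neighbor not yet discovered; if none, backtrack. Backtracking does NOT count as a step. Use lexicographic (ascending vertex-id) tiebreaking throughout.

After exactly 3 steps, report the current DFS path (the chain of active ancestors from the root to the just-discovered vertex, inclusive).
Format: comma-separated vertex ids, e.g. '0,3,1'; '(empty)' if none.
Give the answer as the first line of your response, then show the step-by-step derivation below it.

3,2,5

step 1: discover 3; path=3; order=3
step 2: discover 2; path=3>2; order=3,2
step 3: discover 5; path=3>2>5; order=3,2,5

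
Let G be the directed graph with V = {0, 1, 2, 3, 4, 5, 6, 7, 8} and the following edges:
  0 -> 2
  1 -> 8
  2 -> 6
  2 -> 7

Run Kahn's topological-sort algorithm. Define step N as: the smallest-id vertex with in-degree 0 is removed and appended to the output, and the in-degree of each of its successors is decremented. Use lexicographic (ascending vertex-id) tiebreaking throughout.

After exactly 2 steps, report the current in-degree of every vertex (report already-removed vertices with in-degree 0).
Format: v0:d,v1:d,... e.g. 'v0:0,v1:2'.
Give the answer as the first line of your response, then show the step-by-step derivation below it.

v0:0,v1:0,v2:0,v3:0,v4:0,v5:0,v6:1,v7:1,v8:0

step 1: output 0; order=[0]; indeg=(0,0,0,0,0,0,1,1,1)
step 2: output 1; order=[0,1]; indeg=(0,0,0,0,0,0,1,1,0)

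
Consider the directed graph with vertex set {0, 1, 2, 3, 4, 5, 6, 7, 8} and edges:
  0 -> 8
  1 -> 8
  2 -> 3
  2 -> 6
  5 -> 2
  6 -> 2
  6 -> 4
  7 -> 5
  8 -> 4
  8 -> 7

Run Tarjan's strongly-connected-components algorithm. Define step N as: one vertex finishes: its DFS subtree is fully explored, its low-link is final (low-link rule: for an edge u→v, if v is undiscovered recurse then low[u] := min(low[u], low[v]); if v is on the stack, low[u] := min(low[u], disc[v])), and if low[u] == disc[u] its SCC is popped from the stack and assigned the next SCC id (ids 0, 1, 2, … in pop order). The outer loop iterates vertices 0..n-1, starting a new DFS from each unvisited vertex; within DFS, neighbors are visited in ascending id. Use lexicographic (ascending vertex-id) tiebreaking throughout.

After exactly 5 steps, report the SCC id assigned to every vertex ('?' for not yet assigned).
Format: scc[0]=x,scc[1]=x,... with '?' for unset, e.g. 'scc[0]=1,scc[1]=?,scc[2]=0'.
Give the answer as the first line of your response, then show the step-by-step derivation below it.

scc[0]=?,scc[1]=?,scc[2]=2,scc[3]=1,scc[4]=0,scc[5]=3,scc[6]=2,scc[7]=?,scc[8]=?

step 1: low=(low[0]=0,low[1]=?,low[2]=?,low[3]=?,low[4]=2,low[5]=?,low[6]=?,low[7]=?,low[8]=1); scc=(scc[0]=?,scc[1]=?,scc[2]=?,scc[3]=?,scc[4]=0,scc[5]=?,scc[6]=?,scc[7]=?,scc[8]=?)
step 2: low=(low[0]=0,low[1]=?,low[2]=5,low[3]=6,low[4]=2,low[5]=4,low[6]=?,low[7]=3,low[8]=1); scc=(scc[0]=?,scc[1]=?,scc[2]=?,scc[3]=1,scc[4]=0,scc[5]=?,scc[6]=?,scc[7]=?,scc[8]=?)
step 3: low=(low[0]=0,low[1]=?,low[2]=5,low[3]=6,low[4]=2,low[5]=4,low[6]=5,low[7]=3,low[8]=1); scc=(scc[0]=?,scc[1]=?,scc[2]=?,scc[3]=1,scc[4]=0,scc[5]=?,scc[6]=?,scc[7]=?,scc[8]=?)
step 4: low=(low[0]=0,low[1]=?,low[2]=5,low[3]=6,low[4]=2,low[5]=4,low[6]=5,low[7]=3,low[8]=1); scc=(scc[0]=?,scc[1]=?,scc[2]=2,scc[3]=1,scc[4]=0,scc[5]=?,scc[6]=2,scc[7]=?,scc[8]=?)
step 5: low=(low[0]=0,low[1]=?,low[2]=5,low[3]=6,low[4]=2,low[5]=4,low[6]=5,low[7]=3,low[8]=1); scc=(scc[0]=?,scc[1]=?,scc[2]=2,scc[3]=1,scc[4]=0,scc[5]=3,scc[6]=2,scc[7]=?,scc[8]=?)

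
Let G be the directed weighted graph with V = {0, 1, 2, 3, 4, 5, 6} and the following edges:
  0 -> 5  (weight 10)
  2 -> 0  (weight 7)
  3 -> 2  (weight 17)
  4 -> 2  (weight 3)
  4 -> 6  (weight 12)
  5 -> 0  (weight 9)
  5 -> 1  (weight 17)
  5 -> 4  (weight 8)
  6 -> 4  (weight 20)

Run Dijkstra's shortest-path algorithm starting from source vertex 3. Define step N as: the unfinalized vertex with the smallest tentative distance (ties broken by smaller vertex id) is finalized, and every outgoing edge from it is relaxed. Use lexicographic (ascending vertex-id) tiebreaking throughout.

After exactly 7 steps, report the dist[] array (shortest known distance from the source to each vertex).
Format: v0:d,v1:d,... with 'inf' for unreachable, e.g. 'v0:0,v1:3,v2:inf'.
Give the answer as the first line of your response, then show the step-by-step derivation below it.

v0:24,v1:51,v2:17,v3:0,v4:42,v5:34,v6:54

step 1: dist = v0:inf,v1:inf,v2:17,v3:0,v4:inf,v5:inf,v6:inf
step 2: dist = v0:24,v1:inf,v2:17,v3:0,v4:inf,v5:inf,v6:inf
step 3: dist = v0:24,v1:inf,v2:17,v3:0,v4:inf,v5:34,v6:inf
step 4: dist = v0:24,v1:51,v2:17,v3:0,v4:42,v5:34,v6:inf
step 5: dist = v0:24,v1:51,v2:17,v3:0,v4:42,v5:34,v6:54
step 6: dist = v0:24,v1:51,v2:17,v3:0,v4:42,v5:34,v6:54
step 7: dist = v0:24,v1:51,v2:17,v3:0,v4:42,v5:34,v6:54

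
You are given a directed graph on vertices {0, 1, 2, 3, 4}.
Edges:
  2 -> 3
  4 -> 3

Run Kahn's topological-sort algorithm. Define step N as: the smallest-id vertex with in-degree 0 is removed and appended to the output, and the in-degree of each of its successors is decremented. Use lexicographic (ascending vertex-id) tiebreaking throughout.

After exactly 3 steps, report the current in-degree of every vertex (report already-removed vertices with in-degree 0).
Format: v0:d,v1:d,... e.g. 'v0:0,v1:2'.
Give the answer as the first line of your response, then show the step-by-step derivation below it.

v0:0,v1:0,v2:0,v3:1,v4:0

step 1: output 0; order=[0]; indeg=(0,0,0,2,0)
step 2: output 1; order=[0,1]; indeg=(0,0,0,2,0)
step 3: output 2; order=[0,1,2]; indeg=(0,0,0,1,0)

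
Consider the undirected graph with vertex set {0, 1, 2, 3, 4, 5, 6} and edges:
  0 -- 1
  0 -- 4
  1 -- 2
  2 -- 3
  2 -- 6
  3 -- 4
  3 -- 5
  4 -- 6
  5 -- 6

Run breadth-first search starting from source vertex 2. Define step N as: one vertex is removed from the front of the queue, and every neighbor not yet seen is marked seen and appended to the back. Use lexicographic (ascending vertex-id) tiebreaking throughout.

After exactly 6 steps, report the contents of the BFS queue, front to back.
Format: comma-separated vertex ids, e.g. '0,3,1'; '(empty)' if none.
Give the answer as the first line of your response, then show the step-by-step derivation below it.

5

step 1: dequeue 2; queue=[1,3,6]; order=2
step 2: dequeue 1; queue=[3,6,0]; order=2,1
step 3: dequeue 3; queue=[6,0,4,5]; order=2,1,3
step 4: dequeue 6; queue=[0,4,5]; order=2,1,3,6
step 5: dequeue 0; queue=[4,5]; order=2,1,3,6,0
step 6: dequeue 4; queue=[5]; order=2,1,3,6,0,4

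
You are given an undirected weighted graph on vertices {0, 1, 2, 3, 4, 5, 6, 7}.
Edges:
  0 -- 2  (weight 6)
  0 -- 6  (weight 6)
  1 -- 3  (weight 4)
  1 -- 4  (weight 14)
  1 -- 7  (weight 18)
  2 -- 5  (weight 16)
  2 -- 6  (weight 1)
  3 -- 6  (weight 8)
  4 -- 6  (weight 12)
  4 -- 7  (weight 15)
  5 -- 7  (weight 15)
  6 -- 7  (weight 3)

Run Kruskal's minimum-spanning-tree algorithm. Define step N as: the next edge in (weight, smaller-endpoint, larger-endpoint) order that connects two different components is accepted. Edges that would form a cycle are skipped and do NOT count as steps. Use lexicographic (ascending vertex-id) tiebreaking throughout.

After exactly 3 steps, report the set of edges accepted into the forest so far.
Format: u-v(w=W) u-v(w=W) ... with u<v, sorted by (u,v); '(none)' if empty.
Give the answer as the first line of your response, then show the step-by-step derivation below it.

1-3(w=4) 2-6(w=1) 6-7(w=3)

step 1: add edge 2-6 (w=1); MST = {2-6(w=1)}
step 2: add edge 6-7 (w=3); MST = {2-6(w=1) 6-7(w=3)}
step 3: add edge 1-3 (w=4); MST = {1-3(w=4) 2-6(w=1) 6-7(w=3)}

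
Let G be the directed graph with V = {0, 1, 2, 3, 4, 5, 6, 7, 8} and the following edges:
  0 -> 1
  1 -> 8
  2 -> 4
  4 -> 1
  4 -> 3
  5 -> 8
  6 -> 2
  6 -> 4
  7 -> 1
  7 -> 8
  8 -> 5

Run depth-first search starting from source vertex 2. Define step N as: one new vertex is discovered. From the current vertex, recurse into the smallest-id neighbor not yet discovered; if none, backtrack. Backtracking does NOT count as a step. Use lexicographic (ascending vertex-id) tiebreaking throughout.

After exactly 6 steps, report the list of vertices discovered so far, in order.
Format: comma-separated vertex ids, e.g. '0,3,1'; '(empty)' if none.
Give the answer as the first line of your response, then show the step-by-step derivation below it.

2,4,1,8,5,3

step 1: discover 2; path=2; order=2
step 2: discover 4; path=2>4; order=2,4
step 3: discover 1; path=2>4>1; order=2,4,1
step 4: discover 8; path=2>4>1>8; order=2,4,1,8
step 5: discover 5; path=2>4>1>8>5; order=2,4,1,8,5
step 6: discover 3; path=2>4>3; order=2,4,1,8,5,3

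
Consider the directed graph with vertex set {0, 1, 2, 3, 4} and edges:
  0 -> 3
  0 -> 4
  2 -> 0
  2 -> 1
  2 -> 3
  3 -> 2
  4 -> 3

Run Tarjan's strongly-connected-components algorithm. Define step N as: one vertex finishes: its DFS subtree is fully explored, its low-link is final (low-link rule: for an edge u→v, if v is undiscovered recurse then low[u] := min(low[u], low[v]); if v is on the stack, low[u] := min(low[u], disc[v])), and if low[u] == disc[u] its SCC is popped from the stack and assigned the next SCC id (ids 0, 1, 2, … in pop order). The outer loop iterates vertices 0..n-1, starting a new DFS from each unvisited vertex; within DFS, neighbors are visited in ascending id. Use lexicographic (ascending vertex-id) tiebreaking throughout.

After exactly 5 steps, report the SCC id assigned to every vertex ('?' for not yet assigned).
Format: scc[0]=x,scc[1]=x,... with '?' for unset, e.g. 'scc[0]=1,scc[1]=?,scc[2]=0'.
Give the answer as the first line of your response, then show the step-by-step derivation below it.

scc[0]=1,scc[1]=0,scc[2]=1,scc[3]=1,scc[4]=1

step 1: low=(low[0]=0,low[1]=3,low[2]=0,low[3]=1,low[4]=?); scc=(scc[0]=?,scc[1]=0,scc[2]=?,scc[3]=?,scc[4]=?)
step 2: low=(low[0]=0,low[1]=3,low[2]=0,low[3]=1,low[4]=?); scc=(scc[0]=?,scc[1]=0,scc[2]=?,scc[3]=?,scc[4]=?)
step 3: low=(low[0]=0,low[1]=3,low[2]=0,low[3]=0,low[4]=?); scc=(scc[0]=?,scc[1]=0,scc[2]=?,scc[3]=?,scc[4]=?)
step 4: low=(low[0]=0,low[1]=3,low[2]=0,low[3]=0,low[4]=1); scc=(scc[0]=?,scc[1]=0,scc[2]=?,scc[3]=?,scc[4]=?)
step 5: low=(low[0]=0,low[1]=3,low[2]=0,low[3]=0,low[4]=1); scc=(scc[0]=1,scc[1]=0,scc[2]=1,scc[3]=1,scc[4]=1)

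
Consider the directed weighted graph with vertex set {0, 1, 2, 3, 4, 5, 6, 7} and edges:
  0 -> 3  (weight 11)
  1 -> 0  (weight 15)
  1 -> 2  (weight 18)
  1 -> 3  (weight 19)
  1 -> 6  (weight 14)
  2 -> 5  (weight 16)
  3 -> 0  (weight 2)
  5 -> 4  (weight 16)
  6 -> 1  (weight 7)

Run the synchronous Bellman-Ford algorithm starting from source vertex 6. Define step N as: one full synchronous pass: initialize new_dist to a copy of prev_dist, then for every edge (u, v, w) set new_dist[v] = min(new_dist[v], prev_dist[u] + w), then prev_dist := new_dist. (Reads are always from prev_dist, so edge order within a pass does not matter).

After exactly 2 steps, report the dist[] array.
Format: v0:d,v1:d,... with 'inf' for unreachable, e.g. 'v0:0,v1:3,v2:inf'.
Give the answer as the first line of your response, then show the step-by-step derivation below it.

v0:22,v1:7,v2:25,v3:26,v4:inf,v5:inf,v6:0,v7:inf

step 1: dist = v0:inf,v1:7,v2:inf,v3:inf,v4:inf,v5:inf,v6:0,v7:inf
step 2: dist = v0:22,v1:7,v2:25,v3:26,v4:inf,v5:inf,v6:0,v7:inf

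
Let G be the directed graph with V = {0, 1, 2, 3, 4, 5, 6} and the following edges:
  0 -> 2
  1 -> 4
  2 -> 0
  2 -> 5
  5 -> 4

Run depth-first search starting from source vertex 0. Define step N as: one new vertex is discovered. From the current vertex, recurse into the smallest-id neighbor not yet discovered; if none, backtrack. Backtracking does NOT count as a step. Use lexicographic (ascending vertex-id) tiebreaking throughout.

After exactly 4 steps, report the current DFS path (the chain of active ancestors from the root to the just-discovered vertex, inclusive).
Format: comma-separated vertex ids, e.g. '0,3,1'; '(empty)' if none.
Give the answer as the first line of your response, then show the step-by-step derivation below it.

0,2,5,4

step 1: discover 0; path=0; order=0
step 2: discover 2; path=0>2; order=0,2
step 3: discover 5; path=0>2>5; order=0,2,5
step 4: discover 4; path=0>2>5>4; order=0,2,5,4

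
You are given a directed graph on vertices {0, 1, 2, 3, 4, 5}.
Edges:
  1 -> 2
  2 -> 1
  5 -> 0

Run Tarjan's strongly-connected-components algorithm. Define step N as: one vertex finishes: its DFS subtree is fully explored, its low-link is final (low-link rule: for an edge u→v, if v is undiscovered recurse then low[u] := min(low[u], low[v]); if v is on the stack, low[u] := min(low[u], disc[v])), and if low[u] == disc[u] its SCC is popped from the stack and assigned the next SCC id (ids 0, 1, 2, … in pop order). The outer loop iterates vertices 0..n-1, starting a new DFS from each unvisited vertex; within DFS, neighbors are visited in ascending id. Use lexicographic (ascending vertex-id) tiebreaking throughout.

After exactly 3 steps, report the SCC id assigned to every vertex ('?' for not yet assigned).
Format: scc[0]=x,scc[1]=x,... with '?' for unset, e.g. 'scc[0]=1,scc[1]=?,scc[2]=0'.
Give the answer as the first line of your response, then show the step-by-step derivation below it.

scc[0]=0,scc[1]=1,scc[2]=1,scc[3]=?,scc[4]=?,scc[5]=?

step 1: low=(low[0]=0,low[1]=?,low[2]=?,low[3]=?,low[4]=?,low[5]=?); scc=(scc[0]=0,scc[1]=?,scc[2]=?,scc[3]=?,scc[4]=?,scc[5]=?)
step 2: low=(low[0]=0,low[1]=1,low[2]=1,low[3]=?,low[4]=?,low[5]=?); scc=(scc[0]=0,scc[1]=?,scc[2]=?,scc[3]=?,scc[4]=?,scc[5]=?)
step 3: low=(low[0]=0,low[1]=1,low[2]=1,low[3]=?,low[4]=?,low[5]=?); scc=(scc[0]=0,scc[1]=1,scc[2]=1,scc[3]=?,scc[4]=?,scc[5]=?)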